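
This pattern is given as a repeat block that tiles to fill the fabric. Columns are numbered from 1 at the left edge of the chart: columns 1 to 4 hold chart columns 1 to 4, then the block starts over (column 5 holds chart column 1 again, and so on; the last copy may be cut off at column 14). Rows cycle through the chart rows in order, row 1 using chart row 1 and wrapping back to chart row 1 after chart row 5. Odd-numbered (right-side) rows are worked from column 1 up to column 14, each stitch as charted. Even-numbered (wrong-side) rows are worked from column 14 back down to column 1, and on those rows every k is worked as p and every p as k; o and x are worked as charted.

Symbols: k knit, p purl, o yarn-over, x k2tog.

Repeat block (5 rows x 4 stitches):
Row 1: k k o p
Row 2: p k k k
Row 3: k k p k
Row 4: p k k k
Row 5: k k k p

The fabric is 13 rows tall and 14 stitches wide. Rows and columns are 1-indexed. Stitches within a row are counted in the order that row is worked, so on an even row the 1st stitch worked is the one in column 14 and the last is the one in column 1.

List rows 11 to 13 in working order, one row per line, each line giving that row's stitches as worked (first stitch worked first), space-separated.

== ROWS AS WORKED ==
k k o p k k o p k k o p k k
p k p p p k p p p k p p p k
k k p k k k p k k k p k k k

Derivation:
Row 11: chart row 1, RS - tile across columns 1-14 and work as-is.
Row 12: chart row 2, WS - tiled (columns 1-14): p k k k p k k k p k k k p k; work from column 14 back to 1 with k<->p swapped.
Row 13: chart row 3, RS - tile across columns 1-14 and work as-is.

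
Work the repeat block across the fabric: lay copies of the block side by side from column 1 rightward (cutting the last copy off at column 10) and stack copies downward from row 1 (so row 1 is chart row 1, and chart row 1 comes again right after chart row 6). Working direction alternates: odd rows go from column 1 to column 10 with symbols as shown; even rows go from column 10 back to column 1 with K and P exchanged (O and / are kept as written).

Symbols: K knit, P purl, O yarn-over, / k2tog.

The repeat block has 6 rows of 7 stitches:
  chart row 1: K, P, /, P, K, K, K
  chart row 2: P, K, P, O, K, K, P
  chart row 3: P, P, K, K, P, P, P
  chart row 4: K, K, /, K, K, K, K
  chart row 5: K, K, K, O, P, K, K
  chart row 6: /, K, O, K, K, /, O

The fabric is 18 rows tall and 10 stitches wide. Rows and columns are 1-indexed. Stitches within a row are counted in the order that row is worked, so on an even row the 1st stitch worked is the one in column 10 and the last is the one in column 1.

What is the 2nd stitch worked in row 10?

For row 10: chart row = ((10-1) mod 6) + 1 = 4; this is a WS (even) row.
Chart row 4 tiled across columns 1-10: K K / K K K K K K /
Wrong side: read the tiled row from column 10 down to 1 and exchange K with P (leave O, /).
Row 10 as worked: / P P P P P P / P P
The 2nd stitch worked is P.

Stitch:
P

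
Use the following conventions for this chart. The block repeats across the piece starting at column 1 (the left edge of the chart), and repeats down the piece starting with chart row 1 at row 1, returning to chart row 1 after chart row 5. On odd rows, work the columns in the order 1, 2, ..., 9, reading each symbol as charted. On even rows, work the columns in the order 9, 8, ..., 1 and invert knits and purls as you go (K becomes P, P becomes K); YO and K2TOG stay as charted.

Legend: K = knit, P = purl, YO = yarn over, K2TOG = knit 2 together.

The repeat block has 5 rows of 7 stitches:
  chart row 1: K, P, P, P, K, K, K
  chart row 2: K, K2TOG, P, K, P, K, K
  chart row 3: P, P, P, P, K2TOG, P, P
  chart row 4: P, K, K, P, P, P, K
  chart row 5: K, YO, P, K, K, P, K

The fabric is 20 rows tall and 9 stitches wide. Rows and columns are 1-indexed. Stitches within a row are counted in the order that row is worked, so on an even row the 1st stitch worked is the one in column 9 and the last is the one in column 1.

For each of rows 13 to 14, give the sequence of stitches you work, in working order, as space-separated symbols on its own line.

Row 13: chart row 3, RS - tile across columns 1-9 and work as-is.
Row 14: chart row 4, WS - tiled (columns 1-9): P K K P P P K P K; work from column 9 back to 1 with K<->P swapped.

Rows as worked:
P P P P K2TOG P P P P
P K P K K K P P K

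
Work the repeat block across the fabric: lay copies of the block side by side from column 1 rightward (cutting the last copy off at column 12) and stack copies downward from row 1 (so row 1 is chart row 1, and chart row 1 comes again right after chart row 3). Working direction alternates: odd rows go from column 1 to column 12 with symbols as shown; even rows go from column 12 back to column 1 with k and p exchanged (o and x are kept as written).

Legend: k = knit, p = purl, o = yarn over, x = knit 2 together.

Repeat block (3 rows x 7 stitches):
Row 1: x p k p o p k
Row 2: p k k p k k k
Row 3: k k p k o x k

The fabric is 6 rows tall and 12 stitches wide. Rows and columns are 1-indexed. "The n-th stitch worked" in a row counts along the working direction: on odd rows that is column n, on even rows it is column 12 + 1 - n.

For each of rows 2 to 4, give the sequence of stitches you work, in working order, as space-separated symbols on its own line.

== ROWS AS WORKED ==
p k p p k p p p k p p k
k k p k o x k k k p k o
o k p k x p k o k p k x

Derivation:
Row 2: chart row 2, WS - tiled (columns 1-12): p k k p k k k p k k p k; work from column 12 back to 1 with k<->p swapped.
Row 3: chart row 3, RS - tile across columns 1-12 and work as-is.
Row 4: chart row 1, WS - tiled (columns 1-12): x p k p o p k x p k p o; work from column 12 back to 1 with k<->p swapped.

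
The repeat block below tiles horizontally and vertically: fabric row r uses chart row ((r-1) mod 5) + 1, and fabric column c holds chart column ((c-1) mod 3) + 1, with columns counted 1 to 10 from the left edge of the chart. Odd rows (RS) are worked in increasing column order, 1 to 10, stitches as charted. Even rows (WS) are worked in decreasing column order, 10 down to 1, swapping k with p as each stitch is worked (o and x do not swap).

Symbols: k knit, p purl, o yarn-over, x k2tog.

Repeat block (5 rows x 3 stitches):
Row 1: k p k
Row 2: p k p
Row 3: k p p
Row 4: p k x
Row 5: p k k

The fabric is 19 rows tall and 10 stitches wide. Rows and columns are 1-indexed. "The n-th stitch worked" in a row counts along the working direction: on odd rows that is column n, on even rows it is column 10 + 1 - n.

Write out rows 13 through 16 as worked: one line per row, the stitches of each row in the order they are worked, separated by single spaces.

Rows as worked:
k p p k p p k p p k
k x p k x p k x p k
p k k p k k p k k p
p p k p p k p p k p

Derivation:
Row 13: chart row 3, RS - tile across columns 1-10 and work as-is.
Row 14: chart row 4, WS - tiled (columns 1-10): p k x p k x p k x p; work from column 10 back to 1 with k<->p swapped.
Row 15: chart row 5, RS - tile across columns 1-10 and work as-is.
Row 16: chart row 1, WS - tiled (columns 1-10): k p k k p k k p k k; work from column 10 back to 1 with k<->p swapped.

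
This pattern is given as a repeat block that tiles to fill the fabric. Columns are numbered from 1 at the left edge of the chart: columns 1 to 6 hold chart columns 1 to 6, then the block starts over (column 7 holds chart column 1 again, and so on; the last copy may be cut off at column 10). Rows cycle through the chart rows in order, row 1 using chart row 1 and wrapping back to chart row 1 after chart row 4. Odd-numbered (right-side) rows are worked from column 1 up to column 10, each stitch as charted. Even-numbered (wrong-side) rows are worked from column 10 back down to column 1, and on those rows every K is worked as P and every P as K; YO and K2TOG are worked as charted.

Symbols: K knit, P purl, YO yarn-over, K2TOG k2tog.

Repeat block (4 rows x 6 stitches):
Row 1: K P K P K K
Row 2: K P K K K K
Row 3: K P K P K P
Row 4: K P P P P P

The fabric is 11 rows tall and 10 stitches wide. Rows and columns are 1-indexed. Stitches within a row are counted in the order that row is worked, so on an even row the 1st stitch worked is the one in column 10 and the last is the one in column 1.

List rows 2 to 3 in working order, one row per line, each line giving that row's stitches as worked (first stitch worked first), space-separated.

Row 2: chart row 2, WS - tiled (columns 1-10): K P K K K K K P K K; work from column 10 back to 1 with K<->P swapped.
Row 3: chart row 3, RS - tile across columns 1-10 and work as-is.

Result:
P P K P P P P P K P
K P K P K P K P K P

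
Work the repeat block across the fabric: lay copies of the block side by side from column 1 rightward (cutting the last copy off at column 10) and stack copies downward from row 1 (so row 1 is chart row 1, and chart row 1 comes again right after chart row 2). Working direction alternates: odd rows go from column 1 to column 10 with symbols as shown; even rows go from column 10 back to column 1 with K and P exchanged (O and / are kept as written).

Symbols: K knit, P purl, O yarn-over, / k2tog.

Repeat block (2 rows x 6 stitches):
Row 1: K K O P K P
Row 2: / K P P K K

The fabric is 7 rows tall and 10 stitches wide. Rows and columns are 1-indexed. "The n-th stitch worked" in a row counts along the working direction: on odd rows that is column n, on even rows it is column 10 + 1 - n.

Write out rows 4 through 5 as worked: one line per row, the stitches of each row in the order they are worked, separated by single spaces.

== ROWS AS WORKED ==
K K P / P P K K P /
K K O P K P K K O P

Derivation:
Row 4: chart row 2, WS - tiled (columns 1-10): / K P P K K / K P P; work from column 10 back to 1 with K<->P swapped.
Row 5: chart row 1, RS - tile across columns 1-10 and work as-is.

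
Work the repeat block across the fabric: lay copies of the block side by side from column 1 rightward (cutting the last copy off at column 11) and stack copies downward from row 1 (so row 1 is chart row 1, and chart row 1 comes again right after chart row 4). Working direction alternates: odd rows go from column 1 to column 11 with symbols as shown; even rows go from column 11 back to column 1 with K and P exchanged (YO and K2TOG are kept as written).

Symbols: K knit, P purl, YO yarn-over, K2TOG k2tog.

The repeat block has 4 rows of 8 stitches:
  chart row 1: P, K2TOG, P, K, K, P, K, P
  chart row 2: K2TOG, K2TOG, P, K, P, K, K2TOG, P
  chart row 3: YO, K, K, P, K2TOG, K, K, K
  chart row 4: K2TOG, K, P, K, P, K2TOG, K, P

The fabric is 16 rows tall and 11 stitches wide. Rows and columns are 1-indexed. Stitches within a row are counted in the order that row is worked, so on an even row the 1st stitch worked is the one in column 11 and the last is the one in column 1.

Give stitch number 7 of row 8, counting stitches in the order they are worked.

For row 8: chart row = ((8-1) mod 4) + 1 = 4; this is a WS (even) row.
Chart row 4 tiled across columns 1-11: K2TOG K P K P K2TOG K P K2TOG K P
WS: work from column 11 back to column 1 (reverse the tiled row), swapping K<->P (YO and K2TOG unchanged).
Row 8 as worked: K P K2TOG K P K2TOG K P K P K2TOG
Counting 7 along the worked row gives K.

Stitch:
K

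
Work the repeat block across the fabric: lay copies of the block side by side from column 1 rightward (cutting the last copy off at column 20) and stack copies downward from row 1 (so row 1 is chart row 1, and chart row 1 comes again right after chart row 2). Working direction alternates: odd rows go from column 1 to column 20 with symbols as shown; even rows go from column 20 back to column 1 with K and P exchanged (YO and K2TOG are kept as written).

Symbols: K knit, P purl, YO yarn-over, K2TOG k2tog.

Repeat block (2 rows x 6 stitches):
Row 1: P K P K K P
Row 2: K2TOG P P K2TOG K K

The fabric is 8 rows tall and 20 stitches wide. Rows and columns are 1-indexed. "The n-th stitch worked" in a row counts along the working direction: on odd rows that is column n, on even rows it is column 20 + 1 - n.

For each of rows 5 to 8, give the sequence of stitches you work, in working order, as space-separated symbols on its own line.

Rows as worked:
P K P K K P P K P K K P P K P K K P P K
K K2TOG P P K2TOG K K K2TOG P P K2TOG K K K2TOG P P K2TOG K K K2TOG
P K P K K P P K P K K P P K P K K P P K
K K2TOG P P K2TOG K K K2TOG P P K2TOG K K K2TOG P P K2TOG K K K2TOG

Derivation:
Row 5: chart row 1, RS - tile across columns 1-20 and work as-is.
Row 6: chart row 2, WS - tiled (columns 1-20): K2TOG P P K2TOG K K K2TOG P P K2TOG K K K2TOG P P K2TOG K K K2TOG P; work from column 20 back to 1 with K<->P swapped.
Row 7: chart row 1, RS - tile across columns 1-20 and work as-is.
Row 8: chart row 2, WS - tiled (columns 1-20): K2TOG P P K2TOG K K K2TOG P P K2TOG K K K2TOG P P K2TOG K K K2TOG P; work from column 20 back to 1 with K<->P swapped.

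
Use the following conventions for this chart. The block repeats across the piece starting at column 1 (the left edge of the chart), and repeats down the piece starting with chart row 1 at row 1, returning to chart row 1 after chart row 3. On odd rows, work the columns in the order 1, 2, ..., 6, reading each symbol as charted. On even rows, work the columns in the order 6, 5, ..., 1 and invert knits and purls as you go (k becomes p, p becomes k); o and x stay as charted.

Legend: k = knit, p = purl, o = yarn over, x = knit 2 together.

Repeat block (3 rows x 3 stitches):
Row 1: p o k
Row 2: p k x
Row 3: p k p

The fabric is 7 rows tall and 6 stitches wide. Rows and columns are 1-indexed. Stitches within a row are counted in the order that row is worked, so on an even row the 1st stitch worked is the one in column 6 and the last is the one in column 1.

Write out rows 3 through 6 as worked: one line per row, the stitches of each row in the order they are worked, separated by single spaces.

== ROWS AS WORKED ==
p k p p k p
p o k p o k
p k x p k x
k p k k p k

Derivation:
Row 3: chart row 3, RS - tile across columns 1-6 and work as-is.
Row 4: chart row 1, WS - tiled (columns 1-6): p o k p o k; work from column 6 back to 1 with k<->p swapped.
Row 5: chart row 2, RS - tile across columns 1-6 and work as-is.
Row 6: chart row 3, WS - tiled (columns 1-6): p k p p k p; work from column 6 back to 1 with k<->p swapped.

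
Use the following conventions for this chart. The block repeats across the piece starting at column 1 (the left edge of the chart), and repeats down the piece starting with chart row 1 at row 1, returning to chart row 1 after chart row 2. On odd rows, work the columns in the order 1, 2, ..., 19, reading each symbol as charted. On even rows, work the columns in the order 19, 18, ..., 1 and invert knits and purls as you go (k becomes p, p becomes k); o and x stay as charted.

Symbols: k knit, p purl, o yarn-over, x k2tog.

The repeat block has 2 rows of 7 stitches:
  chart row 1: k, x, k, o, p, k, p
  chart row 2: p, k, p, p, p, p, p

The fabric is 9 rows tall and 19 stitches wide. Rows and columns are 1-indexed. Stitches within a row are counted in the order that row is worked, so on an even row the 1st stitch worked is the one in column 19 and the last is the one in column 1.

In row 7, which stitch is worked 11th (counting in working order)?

For row 7: chart row = ((7-1) mod 2) + 1 = 1; this is a RS (odd) row.
Chart row 1 tiled across columns 1-19: k x k o p k p k x k o p k p k x k o p
Right side: take the tiled row as-is (worked left to right from column 1).
The 11th stitch worked is o.

== STITCH ==
o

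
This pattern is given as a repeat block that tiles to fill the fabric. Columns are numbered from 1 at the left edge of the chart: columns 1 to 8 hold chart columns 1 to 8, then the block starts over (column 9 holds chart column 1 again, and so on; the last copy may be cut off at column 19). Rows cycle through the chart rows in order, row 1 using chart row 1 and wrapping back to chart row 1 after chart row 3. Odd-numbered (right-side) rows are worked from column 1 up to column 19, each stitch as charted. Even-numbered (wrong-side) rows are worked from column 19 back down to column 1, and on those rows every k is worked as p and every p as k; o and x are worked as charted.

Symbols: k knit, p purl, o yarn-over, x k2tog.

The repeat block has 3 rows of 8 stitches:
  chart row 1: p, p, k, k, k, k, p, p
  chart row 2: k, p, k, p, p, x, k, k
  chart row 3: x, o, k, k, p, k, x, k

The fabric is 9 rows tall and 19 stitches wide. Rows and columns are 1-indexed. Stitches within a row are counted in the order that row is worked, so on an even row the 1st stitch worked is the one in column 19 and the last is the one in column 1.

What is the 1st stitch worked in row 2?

== STITCH ==
p

Derivation:
Row 2 uses chart row ((2-1) mod 3)+1 = 2. Row 2 is even, so WS.
Chart row 2 tiled across columns 1-19: k p k p p x k k k p k p p x k k k p k
WS: work from column 19 back to column 1 (reverse the tiled row), swapping k<->p (o and x unchanged).
Row 2 as worked: p k p p p x k k p k p p p x k k p k p
The 1st stitch worked is p.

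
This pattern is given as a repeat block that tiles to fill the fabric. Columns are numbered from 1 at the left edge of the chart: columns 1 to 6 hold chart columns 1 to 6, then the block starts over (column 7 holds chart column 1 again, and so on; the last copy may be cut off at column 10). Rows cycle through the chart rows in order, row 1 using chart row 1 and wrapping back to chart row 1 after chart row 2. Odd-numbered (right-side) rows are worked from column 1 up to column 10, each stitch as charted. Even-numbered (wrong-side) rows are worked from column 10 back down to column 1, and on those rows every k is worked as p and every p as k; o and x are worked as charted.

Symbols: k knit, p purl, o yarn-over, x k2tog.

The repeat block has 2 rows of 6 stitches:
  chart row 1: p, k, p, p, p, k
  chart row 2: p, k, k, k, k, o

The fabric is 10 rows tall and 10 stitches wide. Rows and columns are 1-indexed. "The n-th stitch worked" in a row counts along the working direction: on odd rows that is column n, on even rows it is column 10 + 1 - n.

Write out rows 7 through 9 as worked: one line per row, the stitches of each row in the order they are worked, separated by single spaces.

Row 7: chart row 1, RS - tile across columns 1-10 and work as-is.
Row 8: chart row 2, WS - tiled (columns 1-10): p k k k k o p k k k; work from column 10 back to 1 with k<->p swapped.
Row 9: chart row 1, RS - tile across columns 1-10 and work as-is.

Result:
p k p p p k p k p p
p p p k o p p p p k
p k p p p k p k p p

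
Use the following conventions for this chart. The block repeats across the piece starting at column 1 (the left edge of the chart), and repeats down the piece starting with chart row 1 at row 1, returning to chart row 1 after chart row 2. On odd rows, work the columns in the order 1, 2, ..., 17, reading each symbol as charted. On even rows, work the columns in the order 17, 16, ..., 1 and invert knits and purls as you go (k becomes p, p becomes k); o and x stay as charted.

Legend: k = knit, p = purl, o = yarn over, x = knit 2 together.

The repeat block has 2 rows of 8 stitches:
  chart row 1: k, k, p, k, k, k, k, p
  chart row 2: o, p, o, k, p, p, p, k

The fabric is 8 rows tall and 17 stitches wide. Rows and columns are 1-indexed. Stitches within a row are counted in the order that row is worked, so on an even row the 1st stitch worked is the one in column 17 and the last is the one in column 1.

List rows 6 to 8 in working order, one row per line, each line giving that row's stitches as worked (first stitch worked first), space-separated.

Result:
o p k k k p o k o p k k k p o k o
k k p k k k k p k k p k k k k p k
o p k k k p o k o p k k k p o k o

Derivation:
Row 6: chart row 2, WS - tiled (columns 1-17): o p o k p p p k o p o k p p p k o; work from column 17 back to 1 with k<->p swapped.
Row 7: chart row 1, RS - tile across columns 1-17 and work as-is.
Row 8: chart row 2, WS - tiled (columns 1-17): o p o k p p p k o p o k p p p k o; work from column 17 back to 1 with k<->p swapped.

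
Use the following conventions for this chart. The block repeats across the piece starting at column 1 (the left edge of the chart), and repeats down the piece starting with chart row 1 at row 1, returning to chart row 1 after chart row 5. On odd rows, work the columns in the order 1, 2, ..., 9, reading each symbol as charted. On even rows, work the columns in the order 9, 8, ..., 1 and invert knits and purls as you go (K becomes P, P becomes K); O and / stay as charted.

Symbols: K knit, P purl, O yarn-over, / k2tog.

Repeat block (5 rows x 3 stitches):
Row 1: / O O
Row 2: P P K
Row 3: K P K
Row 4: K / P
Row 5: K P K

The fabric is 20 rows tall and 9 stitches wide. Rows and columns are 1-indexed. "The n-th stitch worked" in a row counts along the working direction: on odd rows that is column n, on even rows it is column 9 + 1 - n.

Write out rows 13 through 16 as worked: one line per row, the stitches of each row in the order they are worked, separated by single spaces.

Row 13: chart row 3, RS - tile across columns 1-9 and work as-is.
Row 14: chart row 4, WS - tiled (columns 1-9): K / P K / P K / P; work from column 9 back to 1 with K<->P swapped.
Row 15: chart row 5, RS - tile across columns 1-9 and work as-is.
Row 16: chart row 1, WS - tiled (columns 1-9): / O O / O O / O O; work from column 9 back to 1 with K<->P swapped.

Rows as worked:
K P K K P K K P K
K / P K / P K / P
K P K K P K K P K
O O / O O / O O /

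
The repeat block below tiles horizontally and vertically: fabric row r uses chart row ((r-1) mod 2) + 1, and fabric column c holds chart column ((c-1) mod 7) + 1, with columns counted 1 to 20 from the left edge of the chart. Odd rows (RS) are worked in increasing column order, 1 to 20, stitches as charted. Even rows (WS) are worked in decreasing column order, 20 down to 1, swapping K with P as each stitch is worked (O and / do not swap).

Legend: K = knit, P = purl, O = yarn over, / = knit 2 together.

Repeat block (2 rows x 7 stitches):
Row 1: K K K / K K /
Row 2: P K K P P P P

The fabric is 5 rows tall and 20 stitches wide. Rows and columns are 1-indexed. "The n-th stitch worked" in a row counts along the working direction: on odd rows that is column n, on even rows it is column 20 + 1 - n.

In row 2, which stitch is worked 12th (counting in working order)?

== STITCH ==
P

Derivation:
Row 2 uses chart row ((2-1) mod 2)+1 = 2. Row 2 is even, so WS.
Chart row 2 tiled across columns 1-20: P K K P P P P P K K P P P P P K K P P P
WS: work from column 20 back to column 1 (reverse the tiled row), swapping K<->P (O and / unchanged).
Row 2 as worked: K K K P P K K K K K P P K K K K K P P K
Counting 12 along the worked row gives P.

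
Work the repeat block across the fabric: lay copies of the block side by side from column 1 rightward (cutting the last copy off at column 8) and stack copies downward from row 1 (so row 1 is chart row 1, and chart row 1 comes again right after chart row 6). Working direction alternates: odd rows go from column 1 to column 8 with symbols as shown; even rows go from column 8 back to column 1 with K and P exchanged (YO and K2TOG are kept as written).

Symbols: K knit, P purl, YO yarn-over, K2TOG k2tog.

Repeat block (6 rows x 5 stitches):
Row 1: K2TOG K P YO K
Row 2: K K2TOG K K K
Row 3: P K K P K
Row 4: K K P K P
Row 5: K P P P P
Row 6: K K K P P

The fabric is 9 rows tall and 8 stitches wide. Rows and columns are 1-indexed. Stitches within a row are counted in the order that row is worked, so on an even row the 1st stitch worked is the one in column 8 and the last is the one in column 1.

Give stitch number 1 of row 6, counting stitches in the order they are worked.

== STITCH ==
P

Derivation:
For row 6: chart row = ((6-1) mod 6) + 1 = 6; this is a WS (even) row.
Chart row 6 tiled across columns 1-8: K K K P P K K K
WS: work from column 8 back to column 1 (reverse the tiled row), swapping K<->P (YO and K2TOG unchanged).
Row 6 as worked: P P P K K P P P
The 1st stitch worked is P.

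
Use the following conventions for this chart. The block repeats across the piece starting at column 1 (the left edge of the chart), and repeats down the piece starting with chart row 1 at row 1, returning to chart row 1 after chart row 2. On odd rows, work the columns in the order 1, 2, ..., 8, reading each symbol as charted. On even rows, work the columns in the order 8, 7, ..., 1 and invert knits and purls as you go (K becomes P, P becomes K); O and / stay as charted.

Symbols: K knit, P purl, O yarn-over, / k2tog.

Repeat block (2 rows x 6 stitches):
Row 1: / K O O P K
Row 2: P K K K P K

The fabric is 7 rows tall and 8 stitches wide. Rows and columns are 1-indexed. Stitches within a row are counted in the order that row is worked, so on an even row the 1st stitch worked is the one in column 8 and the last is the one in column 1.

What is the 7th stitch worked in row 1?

Stitch:
/

Derivation:
For row 1: chart row = ((1-1) mod 2) + 1 = 1; this is a RS (odd) row.
Chart row 1 tiled across columns 1-8: / K O O P K / K
RS: work column 1 to column 8, symbols as charted — the tiled row is the row as worked.
The 7th stitch worked is /.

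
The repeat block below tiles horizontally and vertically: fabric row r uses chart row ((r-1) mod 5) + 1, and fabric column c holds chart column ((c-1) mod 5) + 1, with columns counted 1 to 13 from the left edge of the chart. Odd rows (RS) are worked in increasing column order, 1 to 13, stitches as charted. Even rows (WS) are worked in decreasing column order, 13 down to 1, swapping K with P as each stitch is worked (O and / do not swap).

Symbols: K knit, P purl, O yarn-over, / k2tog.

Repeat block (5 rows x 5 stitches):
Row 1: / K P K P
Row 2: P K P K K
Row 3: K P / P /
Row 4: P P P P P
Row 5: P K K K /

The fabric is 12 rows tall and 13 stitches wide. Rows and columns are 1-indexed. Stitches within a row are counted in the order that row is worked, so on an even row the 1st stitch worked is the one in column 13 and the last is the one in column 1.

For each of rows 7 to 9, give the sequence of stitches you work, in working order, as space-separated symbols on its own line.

Rows as worked:
P K P K K P K P K K P K P
/ K P / K / K P / K / K P
P P P P P P P P P P P P P

Derivation:
Row 7: chart row 2, RS - tile across columns 1-13 and work as-is.
Row 8: chart row 3, WS - tiled (columns 1-13): K P / P / K P / P / K P /; work from column 13 back to 1 with K<->P swapped.
Row 9: chart row 4, RS - tile across columns 1-13 and work as-is.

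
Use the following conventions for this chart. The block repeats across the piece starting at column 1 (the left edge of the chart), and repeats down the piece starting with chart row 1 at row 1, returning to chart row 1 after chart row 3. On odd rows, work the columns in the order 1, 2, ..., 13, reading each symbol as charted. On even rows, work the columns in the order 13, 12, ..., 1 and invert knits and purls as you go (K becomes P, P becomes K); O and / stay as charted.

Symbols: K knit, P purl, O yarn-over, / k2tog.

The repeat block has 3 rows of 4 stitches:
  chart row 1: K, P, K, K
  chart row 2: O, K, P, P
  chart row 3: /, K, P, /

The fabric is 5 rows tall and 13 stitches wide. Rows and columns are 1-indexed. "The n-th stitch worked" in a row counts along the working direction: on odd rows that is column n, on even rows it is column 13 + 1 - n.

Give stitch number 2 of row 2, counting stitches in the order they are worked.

Row 2 uses chart row ((2-1) mod 3)+1 = 2. Row 2 is even, so WS.
Chart row 2 tiled across columns 1-13: O K P P O K P P O K P P O
Wrong side: read the tiled row from column 13 down to 1 and exchange K with P (leave O, /).
Row 2 as worked: O K K P O K K P O K K P O
Stitch 2 in working order -> K

Stitch:
K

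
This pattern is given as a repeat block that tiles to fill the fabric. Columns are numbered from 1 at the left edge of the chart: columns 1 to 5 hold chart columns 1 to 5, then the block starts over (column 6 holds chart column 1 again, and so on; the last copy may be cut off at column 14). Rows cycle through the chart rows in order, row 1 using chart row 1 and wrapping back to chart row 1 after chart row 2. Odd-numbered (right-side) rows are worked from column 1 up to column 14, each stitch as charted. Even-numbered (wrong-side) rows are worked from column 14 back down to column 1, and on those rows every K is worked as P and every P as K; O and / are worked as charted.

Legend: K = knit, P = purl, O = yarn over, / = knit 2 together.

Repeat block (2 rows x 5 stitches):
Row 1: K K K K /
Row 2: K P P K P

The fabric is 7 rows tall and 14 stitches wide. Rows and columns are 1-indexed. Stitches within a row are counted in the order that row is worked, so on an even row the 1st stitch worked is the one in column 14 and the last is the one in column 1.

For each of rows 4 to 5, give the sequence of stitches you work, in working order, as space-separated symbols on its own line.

Rows as worked:
P K K P K P K K P K P K K P
K K K K / K K K K / K K K K

Derivation:
Row 4: chart row 2, WS - tiled (columns 1-14): K P P K P K P P K P K P P K; work from column 14 back to 1 with K<->P swapped.
Row 5: chart row 1, RS - tile across columns 1-14 and work as-is.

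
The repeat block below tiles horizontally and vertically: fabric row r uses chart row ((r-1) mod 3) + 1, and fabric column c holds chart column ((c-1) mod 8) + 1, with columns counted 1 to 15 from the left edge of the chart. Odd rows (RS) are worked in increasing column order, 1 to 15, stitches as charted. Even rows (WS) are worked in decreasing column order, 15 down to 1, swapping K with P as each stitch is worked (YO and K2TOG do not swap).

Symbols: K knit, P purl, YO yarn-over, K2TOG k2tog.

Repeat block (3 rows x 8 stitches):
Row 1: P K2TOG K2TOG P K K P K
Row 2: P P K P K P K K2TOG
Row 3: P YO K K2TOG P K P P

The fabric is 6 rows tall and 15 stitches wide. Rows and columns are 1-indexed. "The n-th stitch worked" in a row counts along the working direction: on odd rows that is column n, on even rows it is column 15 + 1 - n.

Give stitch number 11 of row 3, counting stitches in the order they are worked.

For row 3: chart row = ((3-1) mod 3) + 1 = 3; this is a RS (odd) row.
Chart row 3 tiled across columns 1-15: P YO K K2TOG P K P P P YO K K2TOG P K P
RS: work column 1 to column 15, symbols as charted — the tiled row is the row as worked.
The 11th stitch worked is K.

Stitch:
K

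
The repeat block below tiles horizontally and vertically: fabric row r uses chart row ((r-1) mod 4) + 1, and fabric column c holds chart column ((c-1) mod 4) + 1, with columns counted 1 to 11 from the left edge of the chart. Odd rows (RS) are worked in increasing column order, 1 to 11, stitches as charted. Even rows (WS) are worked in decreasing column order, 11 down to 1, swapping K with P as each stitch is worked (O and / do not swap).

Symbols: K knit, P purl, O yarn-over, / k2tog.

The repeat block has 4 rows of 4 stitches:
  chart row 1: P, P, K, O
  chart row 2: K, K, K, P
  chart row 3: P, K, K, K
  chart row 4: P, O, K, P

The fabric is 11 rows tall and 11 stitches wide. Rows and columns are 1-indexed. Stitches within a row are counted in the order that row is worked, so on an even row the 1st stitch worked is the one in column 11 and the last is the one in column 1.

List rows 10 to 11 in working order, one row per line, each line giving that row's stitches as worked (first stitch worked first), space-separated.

Rows as worked:
P P P K P P P K P P P
P K K K P K K K P K K

Derivation:
Row 10: chart row 2, WS - tiled (columns 1-11): K K K P K K K P K K K; work from column 11 back to 1 with K<->P swapped.
Row 11: chart row 3, RS - tile across columns 1-11 and work as-is.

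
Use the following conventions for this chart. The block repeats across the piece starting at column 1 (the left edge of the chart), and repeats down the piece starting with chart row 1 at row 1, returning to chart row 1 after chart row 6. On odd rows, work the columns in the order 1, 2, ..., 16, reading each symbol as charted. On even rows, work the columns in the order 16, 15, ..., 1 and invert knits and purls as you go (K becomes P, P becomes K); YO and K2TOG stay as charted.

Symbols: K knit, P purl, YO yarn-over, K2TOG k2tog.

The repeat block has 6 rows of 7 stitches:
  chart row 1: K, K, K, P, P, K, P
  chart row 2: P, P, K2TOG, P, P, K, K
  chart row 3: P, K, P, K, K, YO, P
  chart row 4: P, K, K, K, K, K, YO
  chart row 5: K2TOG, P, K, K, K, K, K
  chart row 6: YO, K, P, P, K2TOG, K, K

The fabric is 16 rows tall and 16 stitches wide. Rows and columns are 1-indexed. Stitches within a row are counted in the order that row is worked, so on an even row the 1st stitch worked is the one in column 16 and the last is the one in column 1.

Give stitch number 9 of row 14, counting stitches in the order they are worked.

Result:
K

Derivation:
For row 14: chart row = ((14-1) mod 6) + 1 = 2; this is a WS (even) row.
Chart row 2 tiled across columns 1-16: P P K2TOG P P K K P P K2TOG P P K K P P
WS row: flip the tiled sequence (start at column 16) and apply K<->P; YO and K2TOG stay.
Row 14 as worked: K K P P K K K2TOG K K P P K K K2TOG K K
Counting 9 along the worked row gives K.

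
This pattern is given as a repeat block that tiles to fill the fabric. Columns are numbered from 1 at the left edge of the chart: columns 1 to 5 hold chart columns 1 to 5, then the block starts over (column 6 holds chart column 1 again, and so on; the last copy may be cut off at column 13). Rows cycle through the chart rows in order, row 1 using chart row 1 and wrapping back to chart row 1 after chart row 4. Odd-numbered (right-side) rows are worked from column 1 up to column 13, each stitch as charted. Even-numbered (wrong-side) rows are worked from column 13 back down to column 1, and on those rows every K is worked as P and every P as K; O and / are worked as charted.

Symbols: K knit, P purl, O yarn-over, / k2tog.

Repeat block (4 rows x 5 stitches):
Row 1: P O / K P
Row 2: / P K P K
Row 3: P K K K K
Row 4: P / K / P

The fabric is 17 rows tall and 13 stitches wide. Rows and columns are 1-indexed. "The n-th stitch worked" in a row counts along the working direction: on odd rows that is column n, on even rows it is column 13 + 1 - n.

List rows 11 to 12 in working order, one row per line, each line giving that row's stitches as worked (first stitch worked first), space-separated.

Result:
P K K K K P K K K K P K K
P / K K / P / K K / P / K

Derivation:
Row 11: chart row 3, RS - tile across columns 1-13 and work as-is.
Row 12: chart row 4, WS - tiled (columns 1-13): P / K / P P / K / P P / K; work from column 13 back to 1 with K<->P swapped.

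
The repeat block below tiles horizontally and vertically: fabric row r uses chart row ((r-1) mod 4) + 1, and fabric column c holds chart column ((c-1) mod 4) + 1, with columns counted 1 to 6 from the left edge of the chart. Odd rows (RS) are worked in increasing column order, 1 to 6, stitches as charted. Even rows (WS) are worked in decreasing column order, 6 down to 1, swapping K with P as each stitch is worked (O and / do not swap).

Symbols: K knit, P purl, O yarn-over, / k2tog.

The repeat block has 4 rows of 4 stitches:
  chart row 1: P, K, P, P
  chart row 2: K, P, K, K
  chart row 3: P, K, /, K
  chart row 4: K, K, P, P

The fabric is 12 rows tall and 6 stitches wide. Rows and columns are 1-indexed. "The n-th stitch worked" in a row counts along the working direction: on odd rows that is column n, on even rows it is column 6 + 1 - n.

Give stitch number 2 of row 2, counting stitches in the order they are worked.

For row 2: chart row = ((2-1) mod 4) + 1 = 2; this is a WS (even) row.
Chart row 2 tiled across columns 1-6: K P K K K P
WS row: flip the tiled sequence (start at column 6) and apply K<->P; O and / stay.
Row 2 as worked: K P P P K P
Stitch 2 in working order -> P

== STITCH ==
P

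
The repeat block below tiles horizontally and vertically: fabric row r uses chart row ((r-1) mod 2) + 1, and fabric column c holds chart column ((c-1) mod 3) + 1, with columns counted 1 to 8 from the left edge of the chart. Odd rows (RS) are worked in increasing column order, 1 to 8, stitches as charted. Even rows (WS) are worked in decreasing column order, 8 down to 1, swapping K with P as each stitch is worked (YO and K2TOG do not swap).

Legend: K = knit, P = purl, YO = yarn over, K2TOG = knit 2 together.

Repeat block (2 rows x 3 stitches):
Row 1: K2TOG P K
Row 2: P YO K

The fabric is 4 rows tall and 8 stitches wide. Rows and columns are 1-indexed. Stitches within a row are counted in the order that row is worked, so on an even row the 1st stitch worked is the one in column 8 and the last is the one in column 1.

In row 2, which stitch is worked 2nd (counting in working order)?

For row 2: chart row = ((2-1) mod 2) + 1 = 2; this is a WS (even) row.
Chart row 2 tiled across columns 1-8: P YO K P YO K P YO
Wrong side: read the tiled row from column 8 down to 1 and exchange K with P (leave YO, K2TOG).
Row 2 as worked: YO K P YO K P YO K
Counting 2 along the worked row gives K.

Result:
K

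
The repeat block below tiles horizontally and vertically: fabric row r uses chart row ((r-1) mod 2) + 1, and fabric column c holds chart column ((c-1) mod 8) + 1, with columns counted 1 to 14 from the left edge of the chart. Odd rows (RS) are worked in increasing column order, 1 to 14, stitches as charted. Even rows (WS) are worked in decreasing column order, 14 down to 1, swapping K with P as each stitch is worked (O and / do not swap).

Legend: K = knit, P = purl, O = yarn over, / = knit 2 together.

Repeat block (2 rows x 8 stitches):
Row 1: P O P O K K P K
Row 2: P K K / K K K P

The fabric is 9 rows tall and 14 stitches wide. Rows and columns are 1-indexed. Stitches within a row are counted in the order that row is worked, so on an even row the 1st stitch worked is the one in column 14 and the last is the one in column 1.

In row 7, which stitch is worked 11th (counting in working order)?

Stitch:
P

Derivation:
For row 7: chart row = ((7-1) mod 2) + 1 = 1; this is a RS (odd) row.
Chart row 1 tiled across columns 1-14: P O P O K K P K P O P O K K
RS: work column 1 to column 14, symbols as charted — the tiled row is the row as worked.
Stitch 11 in working order -> P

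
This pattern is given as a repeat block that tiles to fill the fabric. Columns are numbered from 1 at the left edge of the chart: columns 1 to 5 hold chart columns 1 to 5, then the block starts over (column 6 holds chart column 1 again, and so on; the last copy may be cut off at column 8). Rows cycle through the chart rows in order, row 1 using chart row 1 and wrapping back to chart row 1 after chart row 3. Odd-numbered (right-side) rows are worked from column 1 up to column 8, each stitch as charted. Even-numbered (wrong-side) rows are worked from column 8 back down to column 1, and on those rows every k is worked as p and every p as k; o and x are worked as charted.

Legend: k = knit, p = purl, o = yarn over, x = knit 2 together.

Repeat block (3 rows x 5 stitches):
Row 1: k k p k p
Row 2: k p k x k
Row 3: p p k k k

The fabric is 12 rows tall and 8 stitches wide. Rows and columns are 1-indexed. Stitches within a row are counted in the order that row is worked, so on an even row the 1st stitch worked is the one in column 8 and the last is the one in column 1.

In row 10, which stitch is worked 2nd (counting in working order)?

Row 10 uses chart row ((10-1) mod 3)+1 = 1. Row 10 is even, so WS.
Chart row 1 tiled across columns 1-8: k k p k p k k p
WS row: flip the tiled sequence (start at column 8) and apply k<->p; o and x stay.
Row 10 as worked: k p p k p k p p
Counting 2 along the worked row gives p.

Stitch:
p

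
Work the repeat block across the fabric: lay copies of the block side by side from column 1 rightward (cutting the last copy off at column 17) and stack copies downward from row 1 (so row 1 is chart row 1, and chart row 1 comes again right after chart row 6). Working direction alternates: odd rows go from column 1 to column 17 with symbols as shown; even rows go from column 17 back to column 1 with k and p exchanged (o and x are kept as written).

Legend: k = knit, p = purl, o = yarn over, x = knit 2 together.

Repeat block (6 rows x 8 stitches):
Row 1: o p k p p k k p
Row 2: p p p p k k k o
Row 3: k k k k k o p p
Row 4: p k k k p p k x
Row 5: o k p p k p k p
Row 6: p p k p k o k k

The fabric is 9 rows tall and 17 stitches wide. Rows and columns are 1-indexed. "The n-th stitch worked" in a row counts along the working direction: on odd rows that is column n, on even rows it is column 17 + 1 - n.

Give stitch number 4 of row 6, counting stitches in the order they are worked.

For row 6: chart row = ((6-1) mod 6) + 1 = 6; this is a WS (even) row.
Chart row 6 tiled across columns 1-17: p p k p k o k k p p k p k o k k p
Wrong side: read the tiled row from column 17 down to 1 and exchange k with p (leave o, x).
Row 6 as worked: k p p o p k p k k p p o p k p k k
The 4th stitch worked is o.

== STITCH ==
o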